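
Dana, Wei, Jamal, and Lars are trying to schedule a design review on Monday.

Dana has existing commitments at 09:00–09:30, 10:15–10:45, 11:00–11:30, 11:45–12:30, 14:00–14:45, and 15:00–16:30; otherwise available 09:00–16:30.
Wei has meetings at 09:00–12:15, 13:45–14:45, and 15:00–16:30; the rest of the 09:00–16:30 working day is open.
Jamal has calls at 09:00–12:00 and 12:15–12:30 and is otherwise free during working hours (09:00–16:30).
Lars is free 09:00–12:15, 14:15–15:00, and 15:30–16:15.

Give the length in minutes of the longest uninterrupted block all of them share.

15 minutes

Dana free within 09:00–16:30: 09:30–10:15, 10:45–11:00, 11:30–11:45, 12:30–14:00, 14:45–15:00.
Wei free within 09:00–16:30: 12:15–13:45, 14:45–15:00.
Jamal free within 09:00–16:30: 12:00–12:15, 12:30–16:30.
Dana ∩ Wei: 12:30–13:45, 14:45–15:00.
Dana ∩ Wei ∩ Jamal: 12:30–13:45, 14:45–15:00.
Dana ∩ Wei ∩ Jamal ∩ Lars: 14:45–15:00.
Single common window of 15 minutes.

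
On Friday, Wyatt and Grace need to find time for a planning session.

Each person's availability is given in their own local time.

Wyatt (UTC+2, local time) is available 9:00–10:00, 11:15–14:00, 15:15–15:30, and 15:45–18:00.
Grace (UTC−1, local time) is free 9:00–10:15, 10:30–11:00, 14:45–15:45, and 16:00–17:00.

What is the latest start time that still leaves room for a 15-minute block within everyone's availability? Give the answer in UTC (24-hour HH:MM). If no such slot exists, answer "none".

15:45

Wyatt → UTC: 07:00–08:00, 09:15–12:00, 13:15–13:30, 13:45–16:00.
Grace → UTC: 10:00–11:15, 11:30–12:00, 15:45–16:45, 17:00–18:00.
Wyatt ∩ Grace: 10:00–11:15, 11:30–12:00, 15:45–16:00.
Windows ≥ 15 min: 10:00–11:15, 11:30–12:00, 15:45–16:00.
Latest start in the last window 15:45–16:00 is 16:00 − 15 min = 15:45.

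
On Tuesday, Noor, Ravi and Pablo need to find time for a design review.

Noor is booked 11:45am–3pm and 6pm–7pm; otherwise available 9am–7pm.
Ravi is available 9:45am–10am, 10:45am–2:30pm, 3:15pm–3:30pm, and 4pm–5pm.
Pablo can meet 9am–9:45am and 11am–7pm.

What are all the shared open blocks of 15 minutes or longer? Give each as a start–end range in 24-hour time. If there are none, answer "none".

Noor free within 09:00–19:00: 09:00–11:45, 15:00–18:00.
Noor ∩ Ravi: 09:45–10:00, 10:45–11:45, 15:15–15:30, 16:00–17:00.
Noor ∩ Ravi ∩ Pablo: 11:00–11:45, 15:15–15:30, 16:00–17:00.
Windows ≥ 15 min: 11:00–11:45, 15:15–15:30, 16:00–17:00.

11:00–11:45, 15:15–15:30, 16:00–17:00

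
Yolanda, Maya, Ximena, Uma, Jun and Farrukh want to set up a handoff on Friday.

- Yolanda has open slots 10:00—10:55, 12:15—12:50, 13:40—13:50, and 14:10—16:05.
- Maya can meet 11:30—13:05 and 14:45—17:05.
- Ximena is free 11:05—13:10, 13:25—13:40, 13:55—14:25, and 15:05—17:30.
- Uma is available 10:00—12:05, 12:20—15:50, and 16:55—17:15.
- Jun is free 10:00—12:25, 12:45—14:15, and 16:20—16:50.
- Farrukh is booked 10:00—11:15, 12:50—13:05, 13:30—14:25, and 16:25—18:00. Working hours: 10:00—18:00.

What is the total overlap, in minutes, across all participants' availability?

Farrukh free within 10:00–18:00: 11:15–12:50, 13:05–13:30, 14:25–16:25.
Yolanda ∩ Maya: 12:15–12:50, 14:45–16:05.
Yolanda ∩ Maya ∩ Ximena: 12:15–12:50, 15:05–16:05.
Yolanda ∩ Maya ∩ Ximena ∩ Uma: 12:20–12:50, 15:05–15:50.
Yolanda ∩ Maya ∩ Ximena ∩ Uma ∩ Jun: 12:20–12:25, 12:45–12:50.
Yolanda ∩ Maya ∩ Ximena ∩ Uma ∩ Jun ∩ Farrukh: 12:20–12:25, 12:45–12:50.
Total common minutes: 5 + 5 = 10.

10 minutes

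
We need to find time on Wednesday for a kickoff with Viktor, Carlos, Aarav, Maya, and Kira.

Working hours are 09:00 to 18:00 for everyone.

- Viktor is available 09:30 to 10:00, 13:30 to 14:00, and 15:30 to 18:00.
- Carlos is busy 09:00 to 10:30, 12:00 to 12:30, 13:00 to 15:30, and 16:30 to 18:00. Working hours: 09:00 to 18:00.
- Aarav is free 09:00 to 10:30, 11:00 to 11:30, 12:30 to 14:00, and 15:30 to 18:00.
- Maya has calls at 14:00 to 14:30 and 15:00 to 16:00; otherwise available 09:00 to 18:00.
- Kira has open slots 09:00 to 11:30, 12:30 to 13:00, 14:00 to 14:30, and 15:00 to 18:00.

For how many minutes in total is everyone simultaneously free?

Carlos free within 09:00–18:00: 10:30–12:00, 12:30–13:00, 15:30–16:30.
Maya free within 09:00–18:00: 09:00–14:00, 14:30–15:00, 16:00–18:00.
Viktor ∩ Carlos: 15:30–16:30.
Viktor ∩ Carlos ∩ Aarav: 15:30–16:30.
Viktor ∩ Carlos ∩ Aarav ∩ Maya: 16:00–16:30.
Viktor ∩ Carlos ∩ Aarav ∩ Maya ∩ Kira: 16:00–16:30.
Total common minutes: 30.

30 minutes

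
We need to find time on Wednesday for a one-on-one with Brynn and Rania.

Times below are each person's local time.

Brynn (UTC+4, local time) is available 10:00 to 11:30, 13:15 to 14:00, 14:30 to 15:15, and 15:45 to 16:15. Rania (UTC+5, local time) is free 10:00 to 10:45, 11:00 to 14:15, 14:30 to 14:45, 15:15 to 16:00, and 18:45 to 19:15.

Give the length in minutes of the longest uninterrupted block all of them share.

90 minutes

Brynn → UTC: 06:00–07:30, 09:15–10:00, 10:30–11:15, 11:45–12:15.
Rania → UTC: 05:00–05:45, 06:00–09:15, 09:30–09:45, 10:15–11:00, 13:45–14:15.
Brynn ∩ Rania: 06:00–07:30, 09:30–09:45, 10:30–11:00.
Common window lengths: 90, 15, 30 min; longest is 90.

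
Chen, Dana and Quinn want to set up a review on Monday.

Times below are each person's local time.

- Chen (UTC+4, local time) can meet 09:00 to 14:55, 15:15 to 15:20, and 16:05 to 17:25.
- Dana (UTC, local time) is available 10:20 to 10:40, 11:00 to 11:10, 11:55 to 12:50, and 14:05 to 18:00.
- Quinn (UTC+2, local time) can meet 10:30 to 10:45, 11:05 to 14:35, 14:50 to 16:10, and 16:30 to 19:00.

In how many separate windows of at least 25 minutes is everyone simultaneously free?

1

Chen → UTC: 05:00–10:55, 11:15–11:20, 12:05–13:25.
Dana → UTC: 10:20–10:40, 11:00–11:10, 11:55–12:50, 14:05–18:00.
Quinn → UTC: 08:30–08:45, 09:05–12:35, 12:50–14:10, 14:30–17:00.
Chen ∩ Dana: 10:20–10:40, 12:05–12:50.
Chen ∩ Dana ∩ Quinn: 10:20–10:40, 12:05–12:35.
Windows ≥ 25 min: 12:05–12:35.
That's 1 window.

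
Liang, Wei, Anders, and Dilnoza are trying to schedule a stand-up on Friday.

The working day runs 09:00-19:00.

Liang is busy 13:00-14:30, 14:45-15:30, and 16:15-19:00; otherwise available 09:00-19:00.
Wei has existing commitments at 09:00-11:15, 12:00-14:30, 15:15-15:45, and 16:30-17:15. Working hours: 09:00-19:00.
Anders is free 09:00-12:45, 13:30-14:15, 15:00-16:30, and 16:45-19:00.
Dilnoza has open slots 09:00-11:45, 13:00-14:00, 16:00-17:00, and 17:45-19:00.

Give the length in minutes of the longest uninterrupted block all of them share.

30 minutes

Liang free within 09:00–19:00: 09:00–13:00, 14:30–14:45, 15:30–16:15.
Wei free within 09:00–19:00: 11:15–12:00, 14:30–15:15, 15:45–16:30, 17:15–19:00.
Liang ∩ Wei: 11:15–12:00, 14:30–14:45, 15:45–16:15.
Liang ∩ Wei ∩ Anders: 11:15–12:00, 15:45–16:15.
Liang ∩ Wei ∩ Anders ∩ Dilnoza: 11:15–11:45, 16:00–16:15.
Common window lengths: 30, 15 min; longest is 30.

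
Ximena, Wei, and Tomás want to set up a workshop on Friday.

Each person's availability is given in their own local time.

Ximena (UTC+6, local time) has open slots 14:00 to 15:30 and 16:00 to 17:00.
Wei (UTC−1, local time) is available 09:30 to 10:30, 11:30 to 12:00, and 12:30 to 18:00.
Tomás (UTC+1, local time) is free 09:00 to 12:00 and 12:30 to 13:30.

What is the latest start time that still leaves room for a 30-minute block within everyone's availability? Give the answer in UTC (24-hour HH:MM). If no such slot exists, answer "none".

Ximena → UTC: 08:00–09:30, 10:00–11:00.
Wei → UTC: 10:30–11:30, 12:30–13:00, 13:30–19:00.
Tomás → UTC: 08:00–11:00, 11:30–12:30.
Ximena ∩ Wei: 10:30–11:00.
Ximena ∩ Wei ∩ Tomás: 10:30–11:00.
Windows ≥ 30 min: 10:30–11:00.
Latest start in the last window 10:30–11:00 is 11:00 − 30 min = 10:30.

10:30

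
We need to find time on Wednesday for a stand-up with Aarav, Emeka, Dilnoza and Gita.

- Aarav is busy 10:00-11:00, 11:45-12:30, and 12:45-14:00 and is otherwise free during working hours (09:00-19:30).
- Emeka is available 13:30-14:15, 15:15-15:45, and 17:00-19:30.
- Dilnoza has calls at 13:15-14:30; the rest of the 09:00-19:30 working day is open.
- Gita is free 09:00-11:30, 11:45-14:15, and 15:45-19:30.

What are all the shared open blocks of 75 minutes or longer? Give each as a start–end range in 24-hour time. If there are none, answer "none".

17:00–19:30

Aarav free within 09:00–19:30: 09:00–10:00, 11:00–11:45, 12:30–12:45, 14:00–19:30.
Dilnoza free within 09:00–19:30: 09:00–13:15, 14:30–19:30.
Aarav ∩ Emeka: 14:00–14:15, 15:15–15:45, 17:00–19:30.
Aarav ∩ Emeka ∩ Dilnoza: 15:15–15:45, 17:00–19:30.
Aarav ∩ Emeka ∩ Dilnoza ∩ Gita: 17:00–19:30.
Windows ≥ 75 min: 17:00–19:30.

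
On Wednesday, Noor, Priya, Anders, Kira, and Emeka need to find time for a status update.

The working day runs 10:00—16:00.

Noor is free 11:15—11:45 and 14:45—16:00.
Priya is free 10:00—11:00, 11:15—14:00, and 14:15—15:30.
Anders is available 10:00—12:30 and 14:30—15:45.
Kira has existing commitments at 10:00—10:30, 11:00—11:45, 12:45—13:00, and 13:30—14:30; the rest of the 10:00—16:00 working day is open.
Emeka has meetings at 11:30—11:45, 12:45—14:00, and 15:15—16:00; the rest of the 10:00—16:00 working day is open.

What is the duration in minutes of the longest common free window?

30 minutes

Kira free within 10:00–16:00: 10:30–11:00, 11:45–12:45, 13:00–13:30, 14:30–16:00.
Emeka free within 10:00–16:00: 10:00–11:30, 11:45–12:45, 14:00–15:15.
Noor ∩ Priya: 11:15–11:45, 14:45–15:30.
Noor ∩ Priya ∩ Anders: 11:15–11:45, 14:45–15:30.
Noor ∩ Priya ∩ Anders ∩ Kira: 14:45–15:30.
Noor ∩ Priya ∩ Anders ∩ Kira ∩ Emeka: 14:45–15:15.
Single common window of 30 minutes.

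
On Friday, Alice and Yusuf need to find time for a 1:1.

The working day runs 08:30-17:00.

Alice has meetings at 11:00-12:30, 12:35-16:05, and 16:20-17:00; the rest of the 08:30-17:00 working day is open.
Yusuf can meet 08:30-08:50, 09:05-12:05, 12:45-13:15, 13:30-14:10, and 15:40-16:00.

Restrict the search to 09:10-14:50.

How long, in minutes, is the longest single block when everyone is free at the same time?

Alice free within 08:30–17:00: 08:30–11:00, 12:30–12:35, 16:05–16:20.
Alice ∩ Yusuf: 08:30–08:50, 09:05–11:00.
Restricted to 09:10–14:50: 09:10–11:00.
Single common window of 110 minutes.

110 minutes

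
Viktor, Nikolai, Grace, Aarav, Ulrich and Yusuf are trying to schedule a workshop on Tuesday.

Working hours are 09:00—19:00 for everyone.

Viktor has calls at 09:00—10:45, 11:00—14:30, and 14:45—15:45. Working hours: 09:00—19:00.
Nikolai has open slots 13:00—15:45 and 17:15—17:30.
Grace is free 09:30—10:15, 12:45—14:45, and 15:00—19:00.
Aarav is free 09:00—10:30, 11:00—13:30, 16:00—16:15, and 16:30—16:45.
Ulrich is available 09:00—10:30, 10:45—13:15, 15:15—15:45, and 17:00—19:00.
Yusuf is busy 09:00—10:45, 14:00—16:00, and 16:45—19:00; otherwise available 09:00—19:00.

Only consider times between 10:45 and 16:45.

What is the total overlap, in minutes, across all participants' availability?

Viktor free within 09:00–19:00: 10:45–11:00, 14:30–14:45, 15:45–19:00.
Yusuf free within 09:00–19:00: 10:45–14:00, 16:00–16:45.
Viktor ∩ Nikolai: 14:30–14:45, 17:15–17:30.
Viktor ∩ Nikolai ∩ Grace: 14:30–14:45, 17:15–17:30.
Viktor ∩ Nikolai ∩ Grace ∩ Aarav: (none).
Viktor ∩ Nikolai ∩ Grace ∩ Aarav ∩ Ulrich: (none).
Viktor ∩ Nikolai ∩ Grace ∩ Aarav ∩ Ulrich ∩ Yusuf: (none).
Restricted to 10:45–16:45: (none).
Total common minutes: 0.

0 minutes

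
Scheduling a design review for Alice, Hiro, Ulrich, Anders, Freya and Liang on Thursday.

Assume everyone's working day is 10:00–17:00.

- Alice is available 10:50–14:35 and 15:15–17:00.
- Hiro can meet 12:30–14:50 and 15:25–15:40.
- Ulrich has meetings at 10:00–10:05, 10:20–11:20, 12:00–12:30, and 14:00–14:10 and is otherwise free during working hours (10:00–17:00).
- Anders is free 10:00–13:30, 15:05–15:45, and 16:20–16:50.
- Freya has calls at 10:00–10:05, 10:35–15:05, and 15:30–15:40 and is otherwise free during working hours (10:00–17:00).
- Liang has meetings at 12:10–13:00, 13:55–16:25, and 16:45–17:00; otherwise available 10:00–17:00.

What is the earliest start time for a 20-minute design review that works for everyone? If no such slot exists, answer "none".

none

Ulrich free within 10:00–17:00: 10:05–10:20, 11:20–12:00, 12:30–14:00, 14:10–17:00.
Freya free within 10:00–17:00: 10:05–10:35, 15:05–15:30, 15:40–17:00.
Liang free within 10:00–17:00: 10:00–12:10, 13:00–13:55, 16:25–16:45.
Alice ∩ Hiro: 12:30–14:35, 15:25–15:40.
Alice ∩ Hiro ∩ Ulrich: 12:30–14:00, 14:10–14:35, 15:25–15:40.
Alice ∩ Hiro ∩ Ulrich ∩ Anders: 12:30–13:30, 15:25–15:40.
Alice ∩ Hiro ∩ Ulrich ∩ Anders ∩ Freya: 15:25–15:30.
Alice ∩ Hiro ∩ Ulrich ∩ Anders ∩ Freya ∩ Liang: (none).
Windows ≥ 20 min: (none).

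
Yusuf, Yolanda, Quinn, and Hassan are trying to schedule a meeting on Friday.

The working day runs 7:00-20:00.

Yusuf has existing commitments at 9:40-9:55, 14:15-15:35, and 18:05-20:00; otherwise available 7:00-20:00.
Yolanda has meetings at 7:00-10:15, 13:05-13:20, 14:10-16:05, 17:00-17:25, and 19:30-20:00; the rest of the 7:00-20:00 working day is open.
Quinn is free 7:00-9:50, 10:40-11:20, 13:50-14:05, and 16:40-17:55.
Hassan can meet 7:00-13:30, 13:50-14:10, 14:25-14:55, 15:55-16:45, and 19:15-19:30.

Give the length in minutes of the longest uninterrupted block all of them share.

Yusuf free within 07:00–20:00: 07:00–09:40, 09:55–14:15, 15:35–18:05.
Yolanda free within 07:00–20:00: 10:15–13:05, 13:20–14:10, 16:05–17:00, 17:25–19:30.
Yusuf ∩ Yolanda: 10:15–13:05, 13:20–14:10, 16:05–17:00, 17:25–18:05.
Yusuf ∩ Yolanda ∩ Quinn: 10:40–11:20, 13:50–14:05, 16:40–17:00, 17:25–17:55.
Yusuf ∩ Yolanda ∩ Quinn ∩ Hassan: 10:40–11:20, 13:50–14:05, 16:40–16:45.
Common window lengths: 40, 15, 5 min; longest is 40.

40 minutes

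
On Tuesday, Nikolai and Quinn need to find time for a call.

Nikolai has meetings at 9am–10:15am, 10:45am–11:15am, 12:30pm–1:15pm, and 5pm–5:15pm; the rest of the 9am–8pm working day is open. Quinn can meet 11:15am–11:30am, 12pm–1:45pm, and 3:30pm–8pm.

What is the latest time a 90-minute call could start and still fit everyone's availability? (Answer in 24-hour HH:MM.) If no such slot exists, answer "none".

18:30

Nikolai free within 09:00–20:00: 10:15–10:45, 11:15–12:30, 13:15–17:00, 17:15–20:00.
Nikolai ∩ Quinn: 11:15–11:30, 12:00–12:30, 13:15–13:45, 15:30–17:00, 17:15–20:00.
Windows ≥ 90 min: 15:30–17:00, 17:15–20:00.
Latest start in the last window 17:15–20:00 is 20:00 − 90 min = 18:30.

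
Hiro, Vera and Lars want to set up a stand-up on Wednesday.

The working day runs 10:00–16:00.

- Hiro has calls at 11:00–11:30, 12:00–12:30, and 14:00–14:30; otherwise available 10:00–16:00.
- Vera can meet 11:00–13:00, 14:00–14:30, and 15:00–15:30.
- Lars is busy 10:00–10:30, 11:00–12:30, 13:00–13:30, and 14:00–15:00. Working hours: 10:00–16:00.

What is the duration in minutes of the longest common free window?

Hiro free within 10:00–16:00: 10:00–11:00, 11:30–12:00, 12:30–14:00, 14:30–16:00.
Lars free within 10:00–16:00: 10:30–11:00, 12:30–13:00, 13:30–14:00, 15:00–16:00.
Hiro ∩ Vera: 11:30–12:00, 12:30–13:00, 15:00–15:30.
Hiro ∩ Vera ∩ Lars: 12:30–13:00, 15:00–15:30.
Common window lengths: 30, 30 min; longest is 30.

30 minutes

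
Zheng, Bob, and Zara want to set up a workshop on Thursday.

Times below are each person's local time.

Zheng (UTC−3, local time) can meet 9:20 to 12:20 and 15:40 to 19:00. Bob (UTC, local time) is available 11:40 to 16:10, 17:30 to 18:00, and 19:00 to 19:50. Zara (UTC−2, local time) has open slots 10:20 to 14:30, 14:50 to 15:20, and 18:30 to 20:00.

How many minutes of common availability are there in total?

180 minutes

Zheng → UTC: 12:20–15:20, 18:40–22:00.
Bob → UTC: 11:40–16:10, 17:30–18:00, 19:00–19:50.
Zara → UTC: 12:20–16:30, 16:50–17:20, 20:30–22:00.
Zheng ∩ Bob: 12:20–15:20, 19:00–19:50.
Zheng ∩ Bob ∩ Zara: 12:20–15:20.
Total common minutes: 180.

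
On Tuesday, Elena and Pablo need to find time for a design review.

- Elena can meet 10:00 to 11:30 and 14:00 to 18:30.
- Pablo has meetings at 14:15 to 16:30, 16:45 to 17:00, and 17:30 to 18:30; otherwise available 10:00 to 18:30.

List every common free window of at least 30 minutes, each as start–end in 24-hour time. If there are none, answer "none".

10:00–11:30, 17:00–17:30

Pablo free within 10:00–18:30: 10:00–14:15, 16:30–16:45, 17:00–17:30.
Elena ∩ Pablo: 10:00–11:30, 14:00–14:15, 16:30–16:45, 17:00–17:30.
Windows ≥ 30 min: 10:00–11:30, 17:00–17:30.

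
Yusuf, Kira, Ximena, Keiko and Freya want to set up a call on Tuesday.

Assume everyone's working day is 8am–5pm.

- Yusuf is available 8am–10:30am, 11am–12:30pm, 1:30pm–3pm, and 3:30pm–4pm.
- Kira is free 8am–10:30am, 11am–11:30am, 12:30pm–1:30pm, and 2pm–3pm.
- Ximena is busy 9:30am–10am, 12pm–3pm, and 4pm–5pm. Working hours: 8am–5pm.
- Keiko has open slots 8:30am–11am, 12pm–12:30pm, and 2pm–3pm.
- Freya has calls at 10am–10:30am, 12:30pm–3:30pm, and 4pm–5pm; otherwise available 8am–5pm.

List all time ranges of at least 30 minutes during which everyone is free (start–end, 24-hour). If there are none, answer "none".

08:30–09:30

Ximena free within 08:00–17:00: 08:00–09:30, 10:00–12:00, 15:00–16:00.
Freya free within 08:00–17:00: 08:00–10:00, 10:30–12:30, 15:30–16:00.
Yusuf ∩ Kira: 08:00–10:30, 11:00–11:30, 14:00–15:00.
Yusuf ∩ Kira ∩ Ximena: 08:00–09:30, 10:00–10:30, 11:00–11:30.
Yusuf ∩ Kira ∩ Ximena ∩ Keiko: 08:30–09:30, 10:00–10:30.
Yusuf ∩ Kira ∩ Ximena ∩ Keiko ∩ Freya: 08:30–09:30.
Windows ≥ 30 min: 08:30–09:30.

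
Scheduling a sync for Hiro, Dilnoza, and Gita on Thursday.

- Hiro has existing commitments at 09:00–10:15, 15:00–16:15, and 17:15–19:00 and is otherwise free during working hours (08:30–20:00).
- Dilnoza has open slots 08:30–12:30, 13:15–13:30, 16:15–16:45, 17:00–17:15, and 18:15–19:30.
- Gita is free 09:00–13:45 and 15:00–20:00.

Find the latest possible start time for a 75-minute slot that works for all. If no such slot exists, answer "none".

11:15

Hiro free within 08:30–20:00: 08:30–09:00, 10:15–15:00, 16:15–17:15, 19:00–20:00.
Hiro ∩ Dilnoza: 08:30–09:00, 10:15–12:30, 13:15–13:30, 16:15–16:45, 17:00–17:15, 19:00–19:30.
Hiro ∩ Dilnoza ∩ Gita: 10:15–12:30, 13:15–13:30, 16:15–16:45, 17:00–17:15, 19:00–19:30.
Windows ≥ 75 min: 10:15–12:30.
Latest start in the last window 10:15–12:30 is 12:30 − 75 min = 11:15.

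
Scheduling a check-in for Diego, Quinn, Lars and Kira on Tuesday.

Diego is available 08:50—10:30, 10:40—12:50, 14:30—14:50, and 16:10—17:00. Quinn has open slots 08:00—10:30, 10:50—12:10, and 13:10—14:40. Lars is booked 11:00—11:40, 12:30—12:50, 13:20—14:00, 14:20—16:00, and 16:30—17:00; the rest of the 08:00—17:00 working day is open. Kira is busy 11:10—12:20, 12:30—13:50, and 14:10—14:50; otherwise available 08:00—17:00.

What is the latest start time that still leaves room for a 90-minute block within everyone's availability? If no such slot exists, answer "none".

09:00

Lars free within 08:00–17:00: 08:00–11:00, 11:40–12:30, 12:50–13:20, 14:00–14:20, 16:00–16:30.
Kira free within 08:00–17:00: 08:00–11:10, 12:20–12:30, 13:50–14:10, 14:50–17:00.
Diego ∩ Quinn: 08:50–10:30, 10:50–12:10, 14:30–14:40.
Diego ∩ Quinn ∩ Lars: 08:50–10:30, 10:50–11:00, 11:40–12:10.
Diego ∩ Quinn ∩ Lars ∩ Kira: 08:50–10:30, 10:50–11:00.
Windows ≥ 90 min: 08:50–10:30.
Latest start in the last window 08:50–10:30 is 10:30 − 90 min = 09:00.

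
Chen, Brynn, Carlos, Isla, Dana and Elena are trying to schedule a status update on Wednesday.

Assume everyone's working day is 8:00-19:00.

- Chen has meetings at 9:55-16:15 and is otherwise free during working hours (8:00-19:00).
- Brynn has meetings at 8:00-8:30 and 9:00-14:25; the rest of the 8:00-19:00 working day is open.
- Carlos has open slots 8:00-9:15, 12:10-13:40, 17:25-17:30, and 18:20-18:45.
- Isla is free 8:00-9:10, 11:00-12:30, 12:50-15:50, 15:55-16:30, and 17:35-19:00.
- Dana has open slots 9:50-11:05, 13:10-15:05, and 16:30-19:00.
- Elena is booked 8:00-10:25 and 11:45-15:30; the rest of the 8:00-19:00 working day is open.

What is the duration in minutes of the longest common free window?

25 minutes

Chen free within 08:00–19:00: 08:00–09:55, 16:15–19:00.
Brynn free within 08:00–19:00: 08:30–09:00, 14:25–19:00.
Elena free within 08:00–19:00: 10:25–11:45, 15:30–19:00.
Chen ∩ Brynn: 08:30–09:00, 16:15–19:00.
Chen ∩ Brynn ∩ Carlos: 08:30–09:00, 17:25–17:30, 18:20–18:45.
Chen ∩ Brynn ∩ Carlos ∩ Isla: 08:30–09:00, 18:20–18:45.
Chen ∩ Brynn ∩ Carlos ∩ Isla ∩ Dana: 18:20–18:45.
Chen ∩ Brynn ∩ Carlos ∩ Isla ∩ Dana ∩ Elena: 18:20–18:45.
Single common window of 25 minutes.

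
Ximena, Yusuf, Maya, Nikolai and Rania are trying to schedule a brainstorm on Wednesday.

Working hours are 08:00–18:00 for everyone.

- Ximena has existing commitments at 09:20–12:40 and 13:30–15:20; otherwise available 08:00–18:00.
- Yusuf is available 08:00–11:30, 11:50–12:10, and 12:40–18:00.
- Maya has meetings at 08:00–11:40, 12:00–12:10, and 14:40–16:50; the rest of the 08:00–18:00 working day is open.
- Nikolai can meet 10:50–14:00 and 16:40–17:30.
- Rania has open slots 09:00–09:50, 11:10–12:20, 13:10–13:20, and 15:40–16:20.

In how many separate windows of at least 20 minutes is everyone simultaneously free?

0

Ximena free within 08:00–18:00: 08:00–09:20, 12:40–13:30, 15:20–18:00.
Maya free within 08:00–18:00: 11:40–12:00, 12:10–14:40, 16:50–18:00.
Ximena ∩ Yusuf: 08:00–09:20, 12:40–13:30, 15:20–18:00.
Ximena ∩ Yusuf ∩ Maya: 12:40–13:30, 16:50–18:00.
Ximena ∩ Yusuf ∩ Maya ∩ Nikolai: 12:40–13:30, 16:50–17:30.
Ximena ∩ Yusuf ∩ Maya ∩ Nikolai ∩ Rania: 13:10–13:20.
Windows ≥ 20 min: (none).
That's 0 windows.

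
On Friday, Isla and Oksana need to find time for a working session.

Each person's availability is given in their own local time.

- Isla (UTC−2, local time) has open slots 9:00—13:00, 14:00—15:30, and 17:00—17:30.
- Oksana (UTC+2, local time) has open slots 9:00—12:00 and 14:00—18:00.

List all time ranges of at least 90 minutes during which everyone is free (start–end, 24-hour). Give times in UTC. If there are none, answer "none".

Isla → UTC: 11:00–15:00, 16:00–17:30, 19:00–19:30.
Oksana → UTC: 07:00–10:00, 12:00–16:00.
Isla ∩ Oksana: 12:00–15:00.
Windows ≥ 90 min: 12:00–15:00.

12:00–15:00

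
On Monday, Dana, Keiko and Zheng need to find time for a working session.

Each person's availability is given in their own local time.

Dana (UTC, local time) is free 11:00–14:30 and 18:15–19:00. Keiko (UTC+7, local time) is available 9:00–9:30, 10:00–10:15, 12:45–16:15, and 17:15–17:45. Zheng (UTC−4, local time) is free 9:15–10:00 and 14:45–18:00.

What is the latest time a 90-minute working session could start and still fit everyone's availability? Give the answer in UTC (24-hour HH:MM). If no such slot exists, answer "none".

none

Dana → UTC: 11:00–14:30, 18:15–19:00.
Keiko → UTC: 02:00–02:30, 03:00–03:15, 05:45–09:15, 10:15–10:45.
Zheng → UTC: 13:15–14:00, 18:45–22:00.
Dana ∩ Keiko: (none).
Dana ∩ Keiko ∩ Zheng: (none).
Windows ≥ 90 min: (none).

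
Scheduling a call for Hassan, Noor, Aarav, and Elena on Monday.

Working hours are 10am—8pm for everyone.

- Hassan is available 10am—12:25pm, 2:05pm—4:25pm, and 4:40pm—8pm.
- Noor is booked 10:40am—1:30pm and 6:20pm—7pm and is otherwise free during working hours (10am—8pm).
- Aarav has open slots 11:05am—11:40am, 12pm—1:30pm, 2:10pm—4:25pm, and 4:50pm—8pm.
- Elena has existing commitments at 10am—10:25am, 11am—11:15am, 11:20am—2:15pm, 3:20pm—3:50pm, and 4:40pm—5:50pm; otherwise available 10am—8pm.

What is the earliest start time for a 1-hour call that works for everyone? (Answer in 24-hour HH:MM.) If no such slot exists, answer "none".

Noor free within 10:00–20:00: 10:00–10:40, 13:30–18:20, 19:00–20:00.
Elena free within 10:00–20:00: 10:25–11:00, 11:15–11:20, 14:15–15:20, 15:50–16:40, 17:50–20:00.
Hassan ∩ Noor: 10:00–10:40, 14:05–16:25, 16:40–18:20, 19:00–20:00.
Hassan ∩ Noor ∩ Aarav: 14:10–16:25, 16:50–18:20, 19:00–20:00.
Hassan ∩ Noor ∩ Aarav ∩ Elena: 14:15–15:20, 15:50–16:25, 17:50–18:20, 19:00–20:00.
Windows ≥ 60 min: 14:15–15:20, 19:00–20:00.
Earliest such window starts at 14:15.

14:15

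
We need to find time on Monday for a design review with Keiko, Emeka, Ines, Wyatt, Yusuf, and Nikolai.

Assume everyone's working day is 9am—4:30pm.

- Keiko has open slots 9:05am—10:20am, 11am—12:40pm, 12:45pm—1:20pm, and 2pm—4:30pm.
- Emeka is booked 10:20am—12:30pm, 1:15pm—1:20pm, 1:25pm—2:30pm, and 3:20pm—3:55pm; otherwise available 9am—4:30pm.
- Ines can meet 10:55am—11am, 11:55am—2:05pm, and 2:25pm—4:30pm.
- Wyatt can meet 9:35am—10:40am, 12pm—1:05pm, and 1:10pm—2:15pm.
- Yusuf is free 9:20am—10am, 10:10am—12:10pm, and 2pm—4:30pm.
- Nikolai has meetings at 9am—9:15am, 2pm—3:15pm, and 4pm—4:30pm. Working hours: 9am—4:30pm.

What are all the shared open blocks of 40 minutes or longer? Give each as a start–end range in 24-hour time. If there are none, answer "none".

none

Emeka free within 09:00–16:30: 09:00–10:20, 12:30–13:15, 13:20–13:25, 14:30–15:20, 15:55–16:30.
Nikolai free within 09:00–16:30: 09:15–14:00, 15:15–16:00.
Keiko ∩ Emeka: 09:05–10:20, 12:30–12:40, 12:45–13:15, 14:30–15:20, 15:55–16:30.
Keiko ∩ Emeka ∩ Ines: 12:30–12:40, 12:45–13:15, 14:30–15:20, 15:55–16:30.
Keiko ∩ Emeka ∩ Ines ∩ Wyatt: 12:30–12:40, 12:45–13:05, 13:10–13:15.
Keiko ∩ Emeka ∩ Ines ∩ Wyatt ∩ Yusuf: (none).
Keiko ∩ Emeka ∩ Ines ∩ Wyatt ∩ Yusuf ∩ Nikolai: (none).
Windows ≥ 40 min: (none).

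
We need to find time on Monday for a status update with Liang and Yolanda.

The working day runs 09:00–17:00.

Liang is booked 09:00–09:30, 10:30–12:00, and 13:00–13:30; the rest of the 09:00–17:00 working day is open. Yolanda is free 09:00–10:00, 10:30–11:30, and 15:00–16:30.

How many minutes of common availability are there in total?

120 minutes

Liang free within 09:00–17:00: 09:30–10:30, 12:00–13:00, 13:30–17:00.
Liang ∩ Yolanda: 09:30–10:00, 15:00–16:30.
Total common minutes: 30 + 90 = 120.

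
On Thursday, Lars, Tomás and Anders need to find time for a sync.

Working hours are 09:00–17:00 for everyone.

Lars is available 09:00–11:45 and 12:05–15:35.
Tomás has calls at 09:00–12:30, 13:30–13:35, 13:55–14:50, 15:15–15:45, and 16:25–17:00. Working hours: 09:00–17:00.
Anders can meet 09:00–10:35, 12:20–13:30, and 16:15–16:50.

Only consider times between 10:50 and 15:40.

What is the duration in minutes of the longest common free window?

60 minutes

Tomás free within 09:00–17:00: 12:30–13:30, 13:35–13:55, 14:50–15:15, 15:45–16:25.
Lars ∩ Tomás: 12:30–13:30, 13:35–13:55, 14:50–15:15.
Lars ∩ Tomás ∩ Anders: 12:30–13:30.
Restricted to 10:50–15:40: 12:30–13:30.
Single common window of 60 minutes.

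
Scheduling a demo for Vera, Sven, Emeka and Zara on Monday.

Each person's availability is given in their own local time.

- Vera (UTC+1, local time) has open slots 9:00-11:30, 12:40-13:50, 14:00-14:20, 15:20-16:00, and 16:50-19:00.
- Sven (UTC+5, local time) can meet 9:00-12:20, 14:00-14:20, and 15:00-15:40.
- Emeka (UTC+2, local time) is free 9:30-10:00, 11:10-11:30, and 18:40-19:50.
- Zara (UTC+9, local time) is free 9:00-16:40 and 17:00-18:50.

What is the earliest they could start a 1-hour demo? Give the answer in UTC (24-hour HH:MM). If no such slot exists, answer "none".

none

Vera → UTC: 08:00–10:30, 11:40–12:50, 13:00–13:20, 14:20–15:00, 15:50–18:00.
Sven → UTC: 04:00–07:20, 09:00–09:20, 10:00–10:40.
Emeka → UTC: 07:30–08:00, 09:10–09:30, 16:40–17:50.
Zara → UTC: 00:00–07:40, 08:00–09:50.
Vera ∩ Sven: 09:00–09:20, 10:00–10:30.
Vera ∩ Sven ∩ Emeka: 09:10–09:20.
Vera ∩ Sven ∩ Emeka ∩ Zara: 09:10–09:20.
Windows ≥ 60 min: (none).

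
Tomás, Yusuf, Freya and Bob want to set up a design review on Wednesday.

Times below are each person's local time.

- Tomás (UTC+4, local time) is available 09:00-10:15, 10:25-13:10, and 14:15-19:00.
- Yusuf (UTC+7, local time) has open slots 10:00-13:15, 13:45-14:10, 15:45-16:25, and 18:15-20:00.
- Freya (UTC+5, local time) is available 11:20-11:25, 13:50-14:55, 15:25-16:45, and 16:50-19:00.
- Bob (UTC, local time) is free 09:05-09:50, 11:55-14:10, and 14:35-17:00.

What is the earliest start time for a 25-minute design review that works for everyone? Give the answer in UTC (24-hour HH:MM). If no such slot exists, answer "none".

11:55

Tomás → UTC: 05:00–06:15, 06:25–09:10, 10:15–15:00.
Yusuf → UTC: 03:00–06:15, 06:45–07:10, 08:45–09:25, 11:15–13:00.
Freya → UTC: 06:20–06:25, 08:50–09:55, 10:25–11:45, 11:50–14:00.
Bob → UTC: 09:05–09:50, 11:55–14:10, 14:35–17:00.
Tomás ∩ Yusuf: 05:00–06:15, 06:45–07:10, 08:45–09:10, 11:15–13:00.
Tomás ∩ Yusuf ∩ Freya: 08:50–09:10, 11:15–11:45, 11:50–13:00.
Tomás ∩ Yusuf ∩ Freya ∩ Bob: 09:05–09:10, 11:55–13:00.
Windows ≥ 25 min: 11:55–13:00.
Earliest such window starts at 11:55.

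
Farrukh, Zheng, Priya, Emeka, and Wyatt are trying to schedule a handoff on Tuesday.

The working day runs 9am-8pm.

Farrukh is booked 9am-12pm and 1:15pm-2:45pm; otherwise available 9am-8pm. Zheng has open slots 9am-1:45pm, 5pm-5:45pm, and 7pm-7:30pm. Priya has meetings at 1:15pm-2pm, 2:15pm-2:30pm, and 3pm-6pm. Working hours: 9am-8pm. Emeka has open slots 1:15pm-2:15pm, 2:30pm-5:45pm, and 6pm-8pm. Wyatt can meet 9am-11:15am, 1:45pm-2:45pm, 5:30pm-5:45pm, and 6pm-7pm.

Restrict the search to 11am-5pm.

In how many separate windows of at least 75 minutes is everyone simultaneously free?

Farrukh free within 09:00–20:00: 12:00–13:15, 14:45–20:00.
Priya free within 09:00–20:00: 09:00–13:15, 14:00–14:15, 14:30–15:00, 18:00–20:00.
Farrukh ∩ Zheng: 12:00–13:15, 17:00–17:45, 19:00–19:30.
Farrukh ∩ Zheng ∩ Priya: 12:00–13:15, 19:00–19:30.
Farrukh ∩ Zheng ∩ Priya ∩ Emeka: 19:00–19:30.
Farrukh ∩ Zheng ∩ Priya ∩ Emeka ∩ Wyatt: (none).
Restricted to 11:00–17:00: (none).
Windows ≥ 75 min: (none).
That's 0 windows.

0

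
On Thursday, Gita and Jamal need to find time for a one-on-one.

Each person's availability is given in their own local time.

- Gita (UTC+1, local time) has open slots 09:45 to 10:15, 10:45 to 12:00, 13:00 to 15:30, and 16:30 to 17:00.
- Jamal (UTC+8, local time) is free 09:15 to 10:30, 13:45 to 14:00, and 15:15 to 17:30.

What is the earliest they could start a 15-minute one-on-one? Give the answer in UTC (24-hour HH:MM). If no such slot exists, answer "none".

Gita → UTC: 08:45–09:15, 09:45–11:00, 12:00–14:30, 15:30–16:00.
Jamal → UTC: 01:15–02:30, 05:45–06:00, 07:15–09:30.
Gita ∩ Jamal: 08:45–09:15.
Windows ≥ 15 min: 08:45–09:15.
Earliest such window starts at 08:45.

08:45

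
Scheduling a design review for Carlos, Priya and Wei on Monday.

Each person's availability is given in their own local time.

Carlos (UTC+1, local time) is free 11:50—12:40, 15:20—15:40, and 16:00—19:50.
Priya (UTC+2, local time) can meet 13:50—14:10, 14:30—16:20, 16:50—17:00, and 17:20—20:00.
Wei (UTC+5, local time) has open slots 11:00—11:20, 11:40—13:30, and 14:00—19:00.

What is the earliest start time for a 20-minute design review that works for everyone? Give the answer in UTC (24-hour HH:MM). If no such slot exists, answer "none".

none

Carlos → UTC: 10:50–11:40, 14:20–14:40, 15:00–18:50.
Priya → UTC: 11:50–12:10, 12:30–14:20, 14:50–15:00, 15:20–18:00.
Wei → UTC: 06:00–06:20, 06:40–08:30, 09:00–14:00.
Carlos ∩ Priya: 15:20–18:00.
Carlos ∩ Priya ∩ Wei: (none).
Windows ≥ 20 min: (none).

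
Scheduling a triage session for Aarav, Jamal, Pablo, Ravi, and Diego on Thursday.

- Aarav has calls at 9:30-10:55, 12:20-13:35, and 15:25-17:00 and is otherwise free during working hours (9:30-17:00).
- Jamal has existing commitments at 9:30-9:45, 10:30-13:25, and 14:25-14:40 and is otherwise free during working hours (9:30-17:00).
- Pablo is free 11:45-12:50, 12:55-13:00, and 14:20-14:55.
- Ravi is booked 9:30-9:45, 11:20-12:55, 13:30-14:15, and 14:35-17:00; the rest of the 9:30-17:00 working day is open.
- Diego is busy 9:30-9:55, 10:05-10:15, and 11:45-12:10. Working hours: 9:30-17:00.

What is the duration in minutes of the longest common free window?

5 minutes

Aarav free within 09:30–17:00: 10:55–12:20, 13:35–15:25.
Jamal free within 09:30–17:00: 09:45–10:30, 13:25–14:25, 14:40–17:00.
Ravi free within 09:30–17:00: 09:45–11:20, 12:55–13:30, 14:15–14:35.
Diego free within 09:30–17:00: 09:55–10:05, 10:15–11:45, 12:10–17:00.
Aarav ∩ Jamal: 13:35–14:25, 14:40–15:25.
Aarav ∩ Jamal ∩ Pablo: 14:20–14:25, 14:40–14:55.
Aarav ∩ Jamal ∩ Pablo ∩ Ravi: 14:20–14:25.
Aarav ∩ Jamal ∩ Pablo ∩ Ravi ∩ Diego: 14:20–14:25.
Single common window of 5 minutes.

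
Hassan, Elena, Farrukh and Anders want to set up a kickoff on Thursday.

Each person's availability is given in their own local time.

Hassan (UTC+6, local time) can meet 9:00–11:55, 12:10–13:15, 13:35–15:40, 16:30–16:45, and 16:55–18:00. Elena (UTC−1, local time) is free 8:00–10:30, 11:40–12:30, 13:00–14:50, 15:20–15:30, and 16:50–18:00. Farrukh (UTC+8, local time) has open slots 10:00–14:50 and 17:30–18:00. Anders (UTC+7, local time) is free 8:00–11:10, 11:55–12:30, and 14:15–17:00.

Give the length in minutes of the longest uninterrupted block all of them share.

10 minutes

Hassan → UTC: 03:00–05:55, 06:10–07:15, 07:35–09:40, 10:30–10:45, 10:55–12:00.
Elena → UTC: 09:00–11:30, 12:40–13:30, 14:00–15:50, 16:20–16:30, 17:50–19:00.
Farrukh → UTC: 02:00–06:50, 09:30–10:00.
Anders → UTC: 01:00–04:10, 04:55–05:30, 07:15–10:00.
Hassan ∩ Elena: 09:00–09:40, 10:30–10:45, 10:55–11:30.
Hassan ∩ Elena ∩ Farrukh: 09:30–09:40.
Hassan ∩ Elena ∩ Farrukh ∩ Anders: 09:30–09:40.
Single common window of 10 minutes.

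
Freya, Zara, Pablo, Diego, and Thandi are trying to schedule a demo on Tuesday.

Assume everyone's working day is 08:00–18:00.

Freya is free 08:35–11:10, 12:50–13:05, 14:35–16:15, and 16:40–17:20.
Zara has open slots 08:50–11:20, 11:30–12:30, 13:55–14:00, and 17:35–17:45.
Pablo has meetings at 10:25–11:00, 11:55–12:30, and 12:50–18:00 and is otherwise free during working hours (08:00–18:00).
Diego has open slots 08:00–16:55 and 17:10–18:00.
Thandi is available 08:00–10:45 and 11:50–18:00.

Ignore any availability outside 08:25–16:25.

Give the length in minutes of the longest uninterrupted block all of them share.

95 minutes

Pablo free within 08:00–18:00: 08:00–10:25, 11:00–11:55, 12:30–12:50.
Freya ∩ Zara: 08:50–11:10.
Freya ∩ Zara ∩ Pablo: 08:50–10:25, 11:00–11:10.
Freya ∩ Zara ∩ Pablo ∩ Diego: 08:50–10:25, 11:00–11:10.
Freya ∩ Zara ∩ Pablo ∩ Diego ∩ Thandi: 08:50–10:25.
Restricted to 08:25–16:25: 08:50–10:25.
Single common window of 95 minutes.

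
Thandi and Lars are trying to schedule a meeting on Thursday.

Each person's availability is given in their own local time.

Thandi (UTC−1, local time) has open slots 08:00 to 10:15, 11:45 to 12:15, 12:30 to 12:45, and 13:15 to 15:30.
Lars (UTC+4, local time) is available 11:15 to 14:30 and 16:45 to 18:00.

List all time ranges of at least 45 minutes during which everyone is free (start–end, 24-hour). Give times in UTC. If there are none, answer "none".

Thandi → UTC: 09:00–11:15, 12:45–13:15, 13:30–13:45, 14:15–16:30.
Lars → UTC: 07:15–10:30, 12:45–14:00.
Thandi ∩ Lars: 09:00–10:30, 12:45–13:15, 13:30–13:45.
Windows ≥ 45 min: 09:00–10:30.

09:00–10:30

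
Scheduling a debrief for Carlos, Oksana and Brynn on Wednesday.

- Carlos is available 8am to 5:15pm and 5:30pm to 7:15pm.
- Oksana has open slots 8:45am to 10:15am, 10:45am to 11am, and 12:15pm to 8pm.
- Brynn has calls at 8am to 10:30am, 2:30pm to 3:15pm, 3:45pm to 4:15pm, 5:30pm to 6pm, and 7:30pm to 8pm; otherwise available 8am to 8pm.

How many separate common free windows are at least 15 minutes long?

5

Brynn free within 08:00–20:00: 10:30–14:30, 15:15–15:45, 16:15–17:30, 18:00–19:30.
Carlos ∩ Oksana: 08:45–10:15, 10:45–11:00, 12:15–17:15, 17:30–19:15.
Carlos ∩ Oksana ∩ Brynn: 10:45–11:00, 12:15–14:30, 15:15–15:45, 16:15–17:15, 18:00–19:15.
Windows ≥ 15 min: 10:45–11:00, 12:15–14:30, 15:15–15:45, 16:15–17:15, 18:00–19:15.
That's 5 windows.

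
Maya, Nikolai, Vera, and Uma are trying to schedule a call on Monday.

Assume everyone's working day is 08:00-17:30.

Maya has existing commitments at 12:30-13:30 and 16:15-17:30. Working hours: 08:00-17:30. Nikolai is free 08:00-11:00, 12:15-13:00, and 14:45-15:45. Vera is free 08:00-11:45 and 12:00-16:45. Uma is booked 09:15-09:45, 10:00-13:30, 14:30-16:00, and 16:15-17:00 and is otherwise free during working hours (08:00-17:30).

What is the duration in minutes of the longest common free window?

75 minutes

Maya free within 08:00–17:30: 08:00–12:30, 13:30–16:15.
Uma free within 08:00–17:30: 08:00–09:15, 09:45–10:00, 13:30–14:30, 16:00–16:15, 17:00–17:30.
Maya ∩ Nikolai: 08:00–11:00, 12:15–12:30, 14:45–15:45.
Maya ∩ Nikolai ∩ Vera: 08:00–11:00, 12:15–12:30, 14:45–15:45.
Maya ∩ Nikolai ∩ Vera ∩ Uma: 08:00–09:15, 09:45–10:00.
Common window lengths: 75, 15 min; longest is 75.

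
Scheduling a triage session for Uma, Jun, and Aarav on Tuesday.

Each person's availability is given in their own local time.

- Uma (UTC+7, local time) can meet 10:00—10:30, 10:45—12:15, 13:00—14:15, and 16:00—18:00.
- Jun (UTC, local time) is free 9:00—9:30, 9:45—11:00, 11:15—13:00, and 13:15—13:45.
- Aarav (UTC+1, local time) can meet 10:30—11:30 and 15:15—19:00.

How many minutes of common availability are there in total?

Uma → UTC: 03:00–03:30, 03:45–05:15, 06:00–07:15, 09:00–11:00.
Jun → UTC: 09:00–09:30, 09:45–11:00, 11:15–13:00, 13:15–13:45.
Aarav → UTC: 09:30–10:30, 14:15–18:00.
Uma ∩ Jun: 09:00–09:30, 09:45–11:00.
Uma ∩ Jun ∩ Aarav: 09:45–10:30.
Total common minutes: 45.

45 minutes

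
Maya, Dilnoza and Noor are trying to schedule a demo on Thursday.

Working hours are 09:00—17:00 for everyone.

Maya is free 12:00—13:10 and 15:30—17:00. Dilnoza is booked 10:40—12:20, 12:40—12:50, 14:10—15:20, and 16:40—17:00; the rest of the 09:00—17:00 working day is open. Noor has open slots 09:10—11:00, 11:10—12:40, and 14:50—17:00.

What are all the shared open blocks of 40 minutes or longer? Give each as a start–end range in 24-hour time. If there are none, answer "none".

15:30–16:40

Dilnoza free within 09:00–17:00: 09:00–10:40, 12:20–12:40, 12:50–14:10, 15:20–16:40.
Maya ∩ Dilnoza: 12:20–12:40, 12:50–13:10, 15:30–16:40.
Maya ∩ Dilnoza ∩ Noor: 12:20–12:40, 15:30–16:40.
Windows ≥ 40 min: 15:30–16:40.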